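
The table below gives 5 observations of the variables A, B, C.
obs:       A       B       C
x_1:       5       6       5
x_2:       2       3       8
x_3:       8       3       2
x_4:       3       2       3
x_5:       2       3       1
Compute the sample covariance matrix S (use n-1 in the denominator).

Step 1 — column means:
  mean(A) = (5 + 2 + 8 + 3 + 2) / 5 = 20/5 = 4
  mean(B) = (6 + 3 + 3 + 2 + 3) / 5 = 17/5 = 3.4
  mean(C) = (5 + 8 + 2 + 3 + 1) / 5 = 19/5 = 3.8

Step 2 — sample covariance S[i,j] = (1/(n-1)) · Σ_k (x_{k,i} - mean_i) · (x_{k,j} - mean_j), with n-1 = 4.
  S[A,A] = ((1)·(1) + (-2)·(-2) + (4)·(4) + (-1)·(-1) + (-2)·(-2)) / 4 = 26/4 = 6.5
  S[A,B] = ((1)·(2.6) + (-2)·(-0.4) + (4)·(-0.4) + (-1)·(-1.4) + (-2)·(-0.4)) / 4 = 4/4 = 1
  S[A,C] = ((1)·(1.2) + (-2)·(4.2) + (4)·(-1.8) + (-1)·(-0.8) + (-2)·(-2.8)) / 4 = -8/4 = -2
  S[B,B] = ((2.6)·(2.6) + (-0.4)·(-0.4) + (-0.4)·(-0.4) + (-1.4)·(-1.4) + (-0.4)·(-0.4)) / 4 = 9.2/4 = 2.3
  S[B,C] = ((2.6)·(1.2) + (-0.4)·(4.2) + (-0.4)·(-1.8) + (-1.4)·(-0.8) + (-0.4)·(-2.8)) / 4 = 4.4/4 = 1.1
  S[C,C] = ((1.2)·(1.2) + (4.2)·(4.2) + (-1.8)·(-1.8) + (-0.8)·(-0.8) + (-2.8)·(-2.8)) / 4 = 30.8/4 = 7.7

S is symmetric (S[j,i] = S[i,j]). Assembling:

S = [[6.5, 1, -2],
 [1, 2.3, 1.1],
 [-2, 1.1, 7.7]]


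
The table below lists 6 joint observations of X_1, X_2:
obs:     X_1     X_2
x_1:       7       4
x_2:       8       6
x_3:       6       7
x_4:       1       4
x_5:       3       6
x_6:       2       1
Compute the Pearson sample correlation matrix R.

Step 1 — column means:
  mean(X_1) = (7 + 8 + 6 + 1 + 3 + 2) / 6 = 27/6 = 4.5
  mean(X_2) = (4 + 6 + 7 + 4 + 6 + 1) / 6 = 28/6 = 4.6667

Step 2 — sample variances and covariances s[i,j] = (1/(n-1)) · Σ_k (x_{k,i} - mean_i) · (x_{k,j} - mean_j), with n-1 = 5:
  s[X_1,X_1] = ((2.5)·(2.5) + (3.5)·(3.5) + (1.5)·(1.5) + (-3.5)·(-3.5) + (-1.5)·(-1.5) + (-2.5)·(-2.5)) / 5 = 41.5/5 = 8.3
  s[X_1,X_2] = ((2.5)·(-0.6667) + (3.5)·(1.3333) + (1.5)·(2.3333) + (-3.5)·(-0.6667) + (-1.5)·(1.3333) + (-2.5)·(-3.6667)) / 5 = 16/5 = 3.2
  s[X_2,X_2] = ((-0.6667)·(-0.6667) + (1.3333)·(1.3333) + (2.3333)·(2.3333) + (-0.6667)·(-0.6667) + (1.3333)·(1.3333) + (-3.6667)·(-3.6667)) / 5 = 23.3333/5 = 4.6667
  Sample standard deviations s_i = √(s[i,i]):
  s(X_1) = √(8.3) = 2.881
  s(X_2) = √(4.6667) = 2.1602

Step 3 — r_{ij} = s_{ij} / (s_i · s_j):
  r[X_1,X_1] = 1 (diagonal).
  r[X_1,X_2] = 3.2 / (2.881 · 2.1602) = 3.2 / 6.2236 = 0.5142
  r[X_2,X_2] = 1 (diagonal).

R is symmetric with unit diagonal. Assembling:

R = [[1, 0.5142],
 [0.5142, 1]]


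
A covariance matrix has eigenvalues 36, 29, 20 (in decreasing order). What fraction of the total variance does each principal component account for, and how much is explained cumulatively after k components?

Step 1 — total variance = trace(Sigma) = Σ λ_i = 36 + 29 + 20 = 85.

Step 2 — fraction explained by component i = λ_i / Σ λ:
  PC1: 36/85 = 0.4235
  PC2: 29/85 = 0.3412
  PC3: 20/85 = 0.2353

Step 3 — cumulative fraction after k components = (λ_1 + ... + λ_k) / Σ λ:
  k = 1: 36/85 = 0.4235
  k = 2: (36 + 29)/85 = 65/85 = 0.7647
  k = 3: (36 + 29 + 20)/85 = 85/85 = 1

Summary (fraction, with percent):

explained: PC1 0.4235 (42.35%), PC2 0.3412 (34.12%), PC3 0.2353 (23.53%);  cumulative: 0.4235, 0.7647, 1


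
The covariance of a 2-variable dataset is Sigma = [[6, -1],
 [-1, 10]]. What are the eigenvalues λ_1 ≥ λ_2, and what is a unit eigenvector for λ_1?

Step 1 — characteristic polynomial of 2×2 Sigma:
  det(Sigma - λI) = λ² - trace · λ + det = 0.
  trace = 6 + 10 = 16, det = 6·10 - (-1)² = 59.
Step 2 — discriminant:
  Δ = trace² - 4·det = 256 - 236 = 20.
Step 3 — eigenvalues:
  λ = (trace ± √Δ)/2 = (16 ± 4.4721)/2,
  λ_1 = 10.2361,  λ_2 = 5.7639.

Step 4 — unit eigenvector for λ_1: solve (Sigma - λ_1 I)v = 0. First row:
  (6 - 10.2361)·v_x + (-1)·v_y = 0, i.e. (-4.2361)·v_x + (-1)·v_y = 0,
  so v ∝ (b, λ_1 - a) = (-1, 4.2361); multiply by -1 so the first entry is positive: u = (1, -4.2361).
  ||u|| = √((1)² + (-4.2361)²) = √(18.9443) ≈ 4.3525,
  v_1 = u/||u|| ≈ (0.2298, -0.9732) (||v_1|| = 1).

λ_1 = 10.2361,  λ_2 = 5.7639;  v_1 ≈ (0.2298, -0.9732)


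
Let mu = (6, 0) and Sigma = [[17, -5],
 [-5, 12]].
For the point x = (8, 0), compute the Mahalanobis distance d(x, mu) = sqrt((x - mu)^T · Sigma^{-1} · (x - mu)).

Step 1 — centre the observation: (x - mu) = (2, 0).

Step 2 — invert Sigma. det(Sigma) = 17·12 - (-5)² = 179.
  Sigma^{-1} = (1/det) · [[d, -b], [-b, a]] = [[0.067, 0.0279],
 [0.0279, 0.095]].

Step 3 — form the quadratic (x - mu)^T · Sigma^{-1} · (x - mu):
  Sigma^{-1} · (x - mu) = (0.1341, 0.0559).
  (x - mu)^T · [Sigma^{-1} · (x - mu)] = (2)·(0.1341) + (0)·(0.0559) = 0.2682.

Step 4 — take square root: d = √(0.2682) ≈ 0.5178.

d(x, mu) = √(0.2682) ≈ 0.5178


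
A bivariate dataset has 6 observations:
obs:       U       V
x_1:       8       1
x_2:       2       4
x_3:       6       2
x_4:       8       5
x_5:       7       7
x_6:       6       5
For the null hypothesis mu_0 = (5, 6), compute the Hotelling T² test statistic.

Step 1 — sample mean vector:
  mean(U) = (8 + 2 + 6 + 8 + 7 + 6) / 6 = 37/6 = 6.1667
  mean(V) = (1 + 4 + 2 + 5 + 7 + 5) / 6 = 24/6 = 4
  x̄ = (6.1667, 4),  deviation x̄ - mu_0 = (6.1667, 4) - (5, 6) = (1.1667, -2).

Step 2 — sample covariance matrix, S[i,j] = (1/(n-1)) · Σ_k (x_{k,i} - mean_i) · (x_{k,j} - mean_j), divisor n-1 = 5:
  S[U,U] = ((1.8333)·(1.8333) + (-4.1667)·(-4.1667) + (-0.1667)·(-0.1667) + (1.8333)·(1.8333) + (0.8333)·(0.8333) + (-0.1667)·(-0.1667)) / 5 = 24.8333/5 = 4.9667
  S[U,V] = ((1.8333)·(-3) + (-4.1667)·(0) + (-0.1667)·(-2) + (1.8333)·(1) + (0.8333)·(3) + (-0.1667)·(1)) / 5 = -1/5 = -0.2
  S[V,V] = ((-3)·(-3) + (0)·(0) + (-2)·(-2) + (1)·(1) + (3)·(3) + (1)·(1)) / 5 = 24/5 = 4.8
  S = [[4.9667, -0.2],
 [-0.2, 4.8]].

Step 3 — invert S. det(S) = 4.9667·4.8 - (-0.2)² = 23.8.
  S^{-1} = (1/det) · [[d, -b], [-b, a]] = [[0.2017, 0.0084],
 [0.0084, 0.2087]].

Step 4 — quadratic form (x̄ - mu_0)^T · S^{-1} · (x̄ - mu_0):
  S^{-1} · (x̄ - mu_0) = (0.2185, -0.4076),
  (x̄ - mu_0)^T · [...] = (1.1667)·(0.2185) + (-2)·(-0.4076) = 1.07.

Step 5 — scale by n: T² = 6 · 1.07 = 6.4202.

T² ≈ 6.4202


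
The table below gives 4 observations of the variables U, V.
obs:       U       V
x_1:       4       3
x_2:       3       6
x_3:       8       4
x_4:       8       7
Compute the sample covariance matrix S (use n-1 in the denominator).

Step 1 — column means:
  mean(U) = (4 + 3 + 8 + 8) / 4 = 23/4 = 5.75
  mean(V) = (3 + 6 + 4 + 7) / 4 = 20/4 = 5

Step 2 — sample covariance S[i,j] = (1/(n-1)) · Σ_k (x_{k,i} - mean_i) · (x_{k,j} - mean_j), with n-1 = 3.
  S[U,U] = ((-1.75)·(-1.75) + (-2.75)·(-2.75) + (2.25)·(2.25) + (2.25)·(2.25)) / 3 = 20.75/3 = 6.9167
  S[U,V] = ((-1.75)·(-2) + (-2.75)·(1) + (2.25)·(-1) + (2.25)·(2)) / 3 = 3/3 = 1
  S[V,V] = ((-2)·(-2) + (1)·(1) + (-1)·(-1) + (2)·(2)) / 3 = 10/3 = 3.3333

S is symmetric (S[j,i] = S[i,j]). Assembling:

S = [[6.9167, 1],
 [1, 3.3333]]


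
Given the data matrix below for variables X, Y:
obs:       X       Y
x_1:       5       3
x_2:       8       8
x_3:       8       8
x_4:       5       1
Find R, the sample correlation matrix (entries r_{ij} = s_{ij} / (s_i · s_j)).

Step 1 — column means:
  mean(X) = (5 + 8 + 8 + 5) / 4 = 26/4 = 6.5
  mean(Y) = (3 + 8 + 8 + 1) / 4 = 20/4 = 5

Step 2 — sample variances and covariances s[i,j] = (1/(n-1)) · Σ_k (x_{k,i} - mean_i) · (x_{k,j} - mean_j), with n-1 = 3:
  s[X,X] = ((-1.5)·(-1.5) + (1.5)·(1.5) + (1.5)·(1.5) + (-1.5)·(-1.5)) / 3 = 9/3 = 3
  s[X,Y] = ((-1.5)·(-2) + (1.5)·(3) + (1.5)·(3) + (-1.5)·(-4)) / 3 = 18/3 = 6
  s[Y,Y] = ((-2)·(-2) + (3)·(3) + (3)·(3) + (-4)·(-4)) / 3 = 38/3 = 12.6667
  Sample standard deviations s_i = √(s[i,i]):
  s(X) = √(3) = 1.7321
  s(Y) = √(12.6667) = 3.559

Step 3 — r_{ij} = s_{ij} / (s_i · s_j):
  r[X,X] = 1 (diagonal).
  r[X,Y] = 6 / (1.7321 · 3.559) = 6 / 6.1644 = 0.9733
  r[Y,Y] = 1 (diagonal).

R is symmetric with unit diagonal. Assembling:

R = [[1, 0.9733],
 [0.9733, 1]]


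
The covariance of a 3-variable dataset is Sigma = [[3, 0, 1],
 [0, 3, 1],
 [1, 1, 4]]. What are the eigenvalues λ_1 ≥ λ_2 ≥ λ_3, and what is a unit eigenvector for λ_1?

Step 1 — characteristic polynomial p(λ) = det(λI - Sigma) = λ³ - tr·λ² + c_1·λ - det, where tr = trace, c_1 = sum of the principal 2×2 minors, det = det(Sigma):
  tr = 3 + 3 + 4 = 10,
  c_1 = (3·3 - (0)²) + (3·4 - (1)²) + (3·4 - (1)²) = 9 + 11 + 11 = 31,
  det = 3·(3·4 - (1)²) - (0)·((0)·4 - (1)·(1)) + (1)·((0)·(1) - 3·(1)) = 3·(11) - (0)·(-1) + (1)·(-3) = 30.
  So p(λ) = λ³ - 10λ² + 31λ - 30.
Step 2 — look for an integer root (rational root theorem: any rational root is an integer divisor of 30). Testing λ = 2:
  p(2) = 8 - 40 + 62 - 30 = 0  ✓
  Dividing out (λ - 2): p(λ) = (λ - 2)(λ² - 8λ + 15).
Step 3 — remaining eigenvalues from the quadratic λ² - 8λ + 15 = 0:
  Δ = 8² - 4·15 = 64 - 60 = 4,  λ = (8 ± √4)/2 = (8 ± 2)/2 = 5 or 3.
  Sorted: λ_1 = 5,  λ_2 = 3,  λ_3 = 2  (check: sum = 10 = tr ✓).

Step 4 — unit eigenvector for λ_1 = 5: v spans the null space of (Sigma - λ_1 I), whose rows are
  r_1 = (-2, 0, 1),  r_2 = (0, -2, 1),  r_3 = (1, 1, -1).
  v is orthogonal to every row, so take v ∝ r_1 × r_2 = ((0)·(1) - (1)·(-2), (1)·(0) - (-2)·(1), (-2)·(-2) - (0)·(0)) = (2, 2, 4).
  Rescale (divide by 2): u = (1, 1, 2).
  ||u|| = √((1)² + (1)² + (2)²) = √(6) ≈ 2.4495,  v_1 = u/||u|| ≈ (0.4082, 0.4082, 0.8165) (||v_1|| = 1).

λ_1 = 5,  λ_2 = 3,  λ_3 = 2;  v_1 ≈ (0.4082, 0.4082, 0.8165)


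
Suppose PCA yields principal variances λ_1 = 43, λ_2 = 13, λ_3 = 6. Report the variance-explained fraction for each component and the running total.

Step 1 — total variance = trace(Sigma) = Σ λ_i = 43 + 13 + 6 = 62.

Step 2 — fraction explained by component i = λ_i / Σ λ:
  PC1: 43/62 = 0.6935
  PC2: 13/62 = 0.2097
  PC3: 6/62 = 0.0968

Step 3 — cumulative fraction after k components = (λ_1 + ... + λ_k) / Σ λ:
  k = 1: 43/62 = 0.6935
  k = 2: (43 + 13)/62 = 56/62 = 0.9032
  k = 3: (43 + 13 + 6)/62 = 62/62 = 1

Summary (fraction, with percent):

explained: PC1 0.6935 (69.35%), PC2 0.2097 (20.97%), PC3 0.0968 (9.68%);  cumulative: 0.6935, 0.9032, 1


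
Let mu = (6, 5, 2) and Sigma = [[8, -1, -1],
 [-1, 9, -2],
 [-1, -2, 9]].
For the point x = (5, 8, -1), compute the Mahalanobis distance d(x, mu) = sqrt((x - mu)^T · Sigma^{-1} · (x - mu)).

Step 1 — centre the observation: (x - mu) = (-1, 3, -3).

Step 2 — invert Sigma (cofactor / det for 3×3, or solve directly):
  Sigma^{-1} = [[0.1296, 0.0185, 0.0185],
 [0.0185, 0.1195, 0.0286],
 [0.0185, 0.0286, 0.1195]].

Step 3 — form the quadratic (x - mu)^T · Sigma^{-1} · (x - mu):
  Sigma^{-1} · (x - mu) = (-0.1296, 0.2542, -0.2912).
  (x - mu)^T · [Sigma^{-1} · (x - mu)] = (-1)·(-0.1296) + (3)·(0.2542) + (-3)·(-0.2912) = 1.766.

Step 4 — take square root: d = √(1.766) ≈ 1.3289.

d(x, mu) = √(1.766) ≈ 1.3289


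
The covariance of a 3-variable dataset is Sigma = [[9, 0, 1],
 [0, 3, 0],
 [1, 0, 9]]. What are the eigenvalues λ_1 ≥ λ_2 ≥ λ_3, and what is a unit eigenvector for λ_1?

Step 1 — characteristic polynomial p(λ) = det(λI - Sigma) = λ³ - tr·λ² + c_1·λ - det, where tr = trace, c_1 = sum of the principal 2×2 minors, det = det(Sigma):
  tr = 9 + 3 + 9 = 21,
  c_1 = (9·3 - (0)²) + (9·9 - (1)²) + (3·9 - (0)²) = 27 + 80 + 27 = 134,
  det = 9·(3·9 - (0)²) - (0)·((0)·9 - (0)·(1)) + (1)·((0)·(0) - 3·(1)) = 9·(27) - (0)·(0) + (1)·(-3) = 240.
  So p(λ) = λ³ - 21λ² + 134λ - 240.
Step 2 — look for an integer root (rational root theorem: any rational root is an integer divisor of 240). Testing λ = 3:
  p(3) = 27 - 189 + 402 - 240 = 0  ✓
  Dividing out (λ - 3): p(λ) = (λ - 3)(λ² - 18λ + 80).
Step 3 — remaining eigenvalues from the quadratic λ² - 18λ + 80 = 0:
  Δ = 18² - 4·80 = 324 - 320 = 4,  λ = (18 ± √4)/2 = (18 ± 2)/2 = 10 or 8.
  Sorted: λ_1 = 10,  λ_2 = 8,  λ_3 = 3  (check: sum = 21 = tr ✓).

Step 4 — unit eigenvector for λ_1 = 10: v spans the null space of (Sigma - λ_1 I), whose rows are
  r_1 = (-1, 0, 1),  r_2 = (0, -7, 0),  r_3 = (1, 0, -1).
  v is orthogonal to every row, so take v ∝ r_1 × r_2 = ((0)·(0) - (1)·(-7), (1)·(0) - (-1)·(0), (-1)·(-7) - (0)·(0)) = (7, 0, 7).
  Rescale (divide by 7): u = (1, 0, 1).
  ||u|| = √((1)² + (0)² + (1)²) = √(2) ≈ 1.4142,  v_1 = u/||u|| ≈ (0.7071, 0, 0.7071) (||v_1|| = 1).

λ_1 = 10,  λ_2 = 8,  λ_3 = 3;  v_1 ≈ (0.7071, 0, 0.7071)


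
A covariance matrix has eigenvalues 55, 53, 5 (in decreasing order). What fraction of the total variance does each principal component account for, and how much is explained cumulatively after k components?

Step 1 — total variance = trace(Sigma) = Σ λ_i = 55 + 53 + 5 = 113.

Step 2 — fraction explained by component i = λ_i / Σ λ:
  PC1: 55/113 = 0.4867
  PC2: 53/113 = 0.469
  PC3: 5/113 = 0.0442

Step 3 — cumulative fraction after k components = (λ_1 + ... + λ_k) / Σ λ:
  k = 1: 55/113 = 0.4867
  k = 2: (55 + 53)/113 = 108/113 = 0.9558
  k = 3: (55 + 53 + 5)/113 = 113/113 = 1

Summary (fraction, with percent):

explained: PC1 0.4867 (48.67%), PC2 0.469 (46.9%), PC3 0.0442 (4.42%);  cumulative: 0.4867, 0.9558, 1


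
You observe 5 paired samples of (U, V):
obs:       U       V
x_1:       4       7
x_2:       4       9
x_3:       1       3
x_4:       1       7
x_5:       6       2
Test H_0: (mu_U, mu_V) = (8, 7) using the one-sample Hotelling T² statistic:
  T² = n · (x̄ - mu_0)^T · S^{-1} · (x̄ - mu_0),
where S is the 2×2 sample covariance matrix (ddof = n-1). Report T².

Step 1 — sample mean vector:
  mean(U) = (4 + 4 + 1 + 1 + 6) / 5 = 16/5 = 3.2
  mean(V) = (7 + 9 + 3 + 7 + 2) / 5 = 28/5 = 5.6
  x̄ = (3.2, 5.6),  deviation x̄ - mu_0 = (3.2, 5.6) - (8, 7) = (-4.8, -1.4).

Step 2 — sample covariance matrix, S[i,j] = (1/(n-1)) · Σ_k (x_{k,i} - mean_i) · (x_{k,j} - mean_j), divisor n-1 = 4:
  S[U,U] = ((0.8)·(0.8) + (0.8)·(0.8) + (-2.2)·(-2.2) + (-2.2)·(-2.2) + (2.8)·(2.8)) / 4 = 18.8/4 = 4.7
  S[U,V] = ((0.8)·(1.4) + (0.8)·(3.4) + (-2.2)·(-2.6) + (-2.2)·(1.4) + (2.8)·(-3.6)) / 4 = -3.6/4 = -0.9
  S[V,V] = ((1.4)·(1.4) + (3.4)·(3.4) + (-2.6)·(-2.6) + (1.4)·(1.4) + (-3.6)·(-3.6)) / 4 = 35.2/4 = 8.8
  S = [[4.7, -0.9],
 [-0.9, 8.8]].

Step 3 — invert S. det(S) = 4.7·8.8 - (-0.9)² = 40.55.
  S^{-1} = (1/det) · [[d, -b], [-b, a]] = [[0.217, 0.0222],
 [0.0222, 0.1159]].

Step 4 — quadratic form (x̄ - mu_0)^T · S^{-1} · (x̄ - mu_0):
  S^{-1} · (x̄ - mu_0) = (-1.0727, -0.2688),
  (x̄ - mu_0)^T · [...] = (-4.8)·(-1.0727) + (-1.4)·(-0.2688) = 5.5255.

Step 5 — scale by n: T² = 5 · 5.5255 = 27.6276.

T² ≈ 27.6276


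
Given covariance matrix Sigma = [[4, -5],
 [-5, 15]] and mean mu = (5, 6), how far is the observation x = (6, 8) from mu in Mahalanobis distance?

Step 1 — centre the observation: (x - mu) = (1, 2).

Step 2 — invert Sigma. det(Sigma) = 4·15 - (-5)² = 35.
  Sigma^{-1} = (1/det) · [[d, -b], [-b, a]] = [[0.4286, 0.1429],
 [0.1429, 0.1143]].

Step 3 — form the quadratic (x - mu)^T · Sigma^{-1} · (x - mu):
  Sigma^{-1} · (x - mu) = (0.7143, 0.3714).
  (x - mu)^T · [Sigma^{-1} · (x - mu)] = (1)·(0.7143) + (2)·(0.3714) = 1.4571.

Step 4 — take square root: d = √(1.4571) ≈ 1.2071.

d(x, mu) = √(1.4571) ≈ 1.2071


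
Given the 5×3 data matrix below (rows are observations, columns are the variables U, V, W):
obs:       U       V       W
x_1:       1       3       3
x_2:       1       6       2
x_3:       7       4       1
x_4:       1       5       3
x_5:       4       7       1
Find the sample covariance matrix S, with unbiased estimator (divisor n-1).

Step 1 — column means:
  mean(U) = (1 + 1 + 7 + 1 + 4) / 5 = 14/5 = 2.8
  mean(V) = (3 + 6 + 4 + 5 + 7) / 5 = 25/5 = 5
  mean(W) = (3 + 2 + 1 + 3 + 1) / 5 = 10/5 = 2

Step 2 — sample covariance S[i,j] = (1/(n-1)) · Σ_k (x_{k,i} - mean_i) · (x_{k,j} - mean_j), with n-1 = 4.
  S[U,U] = ((-1.8)·(-1.8) + (-1.8)·(-1.8) + (4.2)·(4.2) + (-1.8)·(-1.8) + (1.2)·(1.2)) / 4 = 28.8/4 = 7.2
  S[U,V] = ((-1.8)·(-2) + (-1.8)·(1) + (4.2)·(-1) + (-1.8)·(0) + (1.2)·(2)) / 4 = 0/4 = 0
  S[U,W] = ((-1.8)·(1) + (-1.8)·(0) + (4.2)·(-1) + (-1.8)·(1) + (1.2)·(-1)) / 4 = -9/4 = -2.25
  S[V,V] = ((-2)·(-2) + (1)·(1) + (-1)·(-1) + (0)·(0) + (2)·(2)) / 4 = 10/4 = 2.5
  S[V,W] = ((-2)·(1) + (1)·(0) + (-1)·(-1) + (0)·(1) + (2)·(-1)) / 4 = -3/4 = -0.75
  S[W,W] = ((1)·(1) + (0)·(0) + (-1)·(-1) + (1)·(1) + (-1)·(-1)) / 4 = 4/4 = 1

S is symmetric (S[j,i] = S[i,j]). Assembling:

S = [[7.2, 0, -2.25],
 [0, 2.5, -0.75],
 [-2.25, -0.75, 1]]


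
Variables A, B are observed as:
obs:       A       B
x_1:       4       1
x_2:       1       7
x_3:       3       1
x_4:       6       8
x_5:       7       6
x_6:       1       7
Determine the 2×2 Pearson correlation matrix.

Step 1 — column means:
  mean(A) = (4 + 1 + 3 + 6 + 7 + 1) / 6 = 22/6 = 3.6667
  mean(B) = (1 + 7 + 1 + 8 + 6 + 7) / 6 = 30/6 = 5

Step 2 — sample variances and covariances s[i,j] = (1/(n-1)) · Σ_k (x_{k,i} - mean_i) · (x_{k,j} - mean_j), with n-1 = 5:
  s[A,A] = ((0.3333)·(0.3333) + (-2.6667)·(-2.6667) + (-0.6667)·(-0.6667) + (2.3333)·(2.3333) + (3.3333)·(3.3333) + (-2.6667)·(-2.6667)) / 5 = 31.3333/5 = 6.2667
  s[A,B] = ((0.3333)·(-4) + (-2.6667)·(2) + (-0.6667)·(-4) + (2.3333)·(3) + (3.3333)·(1) + (-2.6667)·(2)) / 5 = 1/5 = 0.2
  s[B,B] = ((-4)·(-4) + (2)·(2) + (-4)·(-4) + (3)·(3) + (1)·(1) + (2)·(2)) / 5 = 50/5 = 10
  Sample standard deviations s_i = √(s[i,i]):
  s(A) = √(6.2667) = 2.5033
  s(B) = √(10) = 3.1623

Step 3 — r_{ij} = s_{ij} / (s_i · s_j):
  r[A,A] = 1 (diagonal).
  r[A,B] = 0.2 / (2.5033 · 3.1623) = 0.2 / 7.9162 = 0.0253
  r[B,B] = 1 (diagonal).

R is symmetric with unit diagonal. Assembling:

R = [[1, 0.0253],
 [0.0253, 1]]


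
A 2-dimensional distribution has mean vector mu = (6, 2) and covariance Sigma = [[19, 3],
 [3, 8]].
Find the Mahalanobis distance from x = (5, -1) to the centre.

Step 1 — centre the observation: (x - mu) = (-1, -3).

Step 2 — invert Sigma. det(Sigma) = 19·8 - (3)² = 143.
  Sigma^{-1} = (1/det) · [[d, -b], [-b, a]] = [[0.0559, -0.021],
 [-0.021, 0.1329]].

Step 3 — form the quadratic (x - mu)^T · Sigma^{-1} · (x - mu):
  Sigma^{-1} · (x - mu) = (0.007, -0.3776).
  (x - mu)^T · [Sigma^{-1} · (x - mu)] = (-1)·(0.007) + (-3)·(-0.3776) = 1.1259.

Step 4 — take square root: d = √(1.1259) ≈ 1.0611.

d(x, mu) = √(1.1259) ≈ 1.0611


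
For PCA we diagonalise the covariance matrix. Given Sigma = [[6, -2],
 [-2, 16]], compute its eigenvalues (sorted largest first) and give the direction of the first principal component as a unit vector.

Step 1 — characteristic polynomial of 2×2 Sigma:
  det(Sigma - λI) = λ² - trace · λ + det = 0.
  trace = 6 + 16 = 22, det = 6·16 - (-2)² = 92.
Step 2 — discriminant:
  Δ = trace² - 4·det = 484 - 368 = 116.
Step 3 — eigenvalues:
  λ = (trace ± √Δ)/2 = (22 ± 10.7703)/2,
  λ_1 = 16.3852,  λ_2 = 5.6148.

Step 4 — unit eigenvector for λ_1: solve (Sigma - λ_1 I)v = 0. First row:
  (6 - 16.3852)·v_x + (-2)·v_y = 0, i.e. (-10.3852)·v_x + (-2)·v_y = 0,
  so v ∝ (b, λ_1 - a) = (-2, 10.3852); multiply by -1 so the first entry is positive: u = (2, -10.3852).
  ||u|| = √((2)² + (-10.3852)²) = √(111.8516) ≈ 10.576,
  v_1 = u/||u|| ≈ (0.1891, -0.982) (||v_1|| = 1).

λ_1 = 16.3852,  λ_2 = 5.6148;  v_1 ≈ (0.1891, -0.982)


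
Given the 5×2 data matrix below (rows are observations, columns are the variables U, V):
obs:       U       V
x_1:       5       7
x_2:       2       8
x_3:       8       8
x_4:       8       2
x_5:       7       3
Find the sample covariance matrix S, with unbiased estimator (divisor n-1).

Step 1 — column means:
  mean(U) = (5 + 2 + 8 + 8 + 7) / 5 = 30/5 = 6
  mean(V) = (7 + 8 + 8 + 2 + 3) / 5 = 28/5 = 5.6

Step 2 — sample covariance S[i,j] = (1/(n-1)) · Σ_k (x_{k,i} - mean_i) · (x_{k,j} - mean_j), with n-1 = 4.
  S[U,U] = ((-1)·(-1) + (-4)·(-4) + (2)·(2) + (2)·(2) + (1)·(1)) / 4 = 26/4 = 6.5
  S[U,V] = ((-1)·(1.4) + (-4)·(2.4) + (2)·(2.4) + (2)·(-3.6) + (1)·(-2.6)) / 4 = -16/4 = -4
  S[V,V] = ((1.4)·(1.4) + (2.4)·(2.4) + (2.4)·(2.4) + (-3.6)·(-3.6) + (-2.6)·(-2.6)) / 4 = 33.2/4 = 8.3

S is symmetric (S[j,i] = S[i,j]). Assembling:

S = [[6.5, -4],
 [-4, 8.3]]


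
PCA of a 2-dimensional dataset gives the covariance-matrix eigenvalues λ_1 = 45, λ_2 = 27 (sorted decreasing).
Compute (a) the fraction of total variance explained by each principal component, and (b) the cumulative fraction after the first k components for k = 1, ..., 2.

Step 1 — total variance = trace(Sigma) = Σ λ_i = 45 + 27 = 72.

Step 2 — fraction explained by component i = λ_i / Σ λ:
  PC1: 45/72 = 0.625
  PC2: 27/72 = 0.375

Step 3 — cumulative fraction after k components = (λ_1 + ... + λ_k) / Σ λ:
  k = 1: 45/72 = 0.625
  k = 2: (45 + 27)/72 = 72/72 = 1

Summary (fraction, with percent):

explained: PC1 0.625 (62.5%), PC2 0.375 (37.5%);  cumulative: 0.625, 1


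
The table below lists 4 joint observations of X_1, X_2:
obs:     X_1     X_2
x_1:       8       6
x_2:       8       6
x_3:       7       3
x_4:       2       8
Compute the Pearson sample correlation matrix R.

Step 1 — column means:
  mean(X_1) = (8 + 8 + 7 + 2) / 4 = 25/4 = 6.25
  mean(X_2) = (6 + 6 + 3 + 8) / 4 = 23/4 = 5.75

Step 2 — sample variances and covariances s[i,j] = (1/(n-1)) · Σ_k (x_{k,i} - mean_i) · (x_{k,j} - mean_j), with n-1 = 3:
  s[X_1,X_1] = ((1.75)·(1.75) + (1.75)·(1.75) + (0.75)·(0.75) + (-4.25)·(-4.25)) / 3 = 24.75/3 = 8.25
  s[X_1,X_2] = ((1.75)·(0.25) + (1.75)·(0.25) + (0.75)·(-2.75) + (-4.25)·(2.25)) / 3 = -10.75/3 = -3.5833
  s[X_2,X_2] = ((0.25)·(0.25) + (0.25)·(0.25) + (-2.75)·(-2.75) + (2.25)·(2.25)) / 3 = 12.75/3 = 4.25
  Sample standard deviations s_i = √(s[i,i]):
  s(X_1) = √(8.25) = 2.8723
  s(X_2) = √(4.25) = 2.0616

Step 3 — r_{ij} = s_{ij} / (s_i · s_j):
  r[X_1,X_1] = 1 (diagonal).
  r[X_1,X_2] = -3.5833 / (2.8723 · 2.0616) = -3.5833 / 5.9214 = -0.6052
  r[X_2,X_2] = 1 (diagonal).

R is symmetric with unit diagonal. Assembling:

R = [[1, -0.6052],
 [-0.6052, 1]]


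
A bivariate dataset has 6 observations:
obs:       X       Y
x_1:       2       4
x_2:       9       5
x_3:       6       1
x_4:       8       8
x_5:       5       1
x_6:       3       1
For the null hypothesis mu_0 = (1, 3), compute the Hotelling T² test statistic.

Step 1 — sample mean vector:
  mean(X) = (2 + 9 + 6 + 8 + 5 + 3) / 6 = 33/6 = 5.5
  mean(Y) = (4 + 5 + 1 + 8 + 1 + 1) / 6 = 20/6 = 3.3333
  x̄ = (5.5, 3.3333),  deviation x̄ - mu_0 = (5.5, 3.3333) - (1, 3) = (4.5, 0.3333).

Step 2 — sample covariance matrix, S[i,j] = (1/(n-1)) · Σ_k (x_{k,i} - mean_i) · (x_{k,j} - mean_j), divisor n-1 = 5:
  S[X,X] = ((-3.5)·(-3.5) + (3.5)·(3.5) + (0.5)·(0.5) + (2.5)·(2.5) + (-0.5)·(-0.5) + (-2.5)·(-2.5)) / 5 = 37.5/5 = 7.5
  S[X,Y] = ((-3.5)·(0.6667) + (3.5)·(1.6667) + (0.5)·(-2.3333) + (2.5)·(4.6667) + (-0.5)·(-2.3333) + (-2.5)·(-2.3333)) / 5 = 21/5 = 4.2
  S[Y,Y] = ((0.6667)·(0.6667) + (1.6667)·(1.6667) + (-2.3333)·(-2.3333) + (4.6667)·(4.6667) + (-2.3333)·(-2.3333) + (-2.3333)·(-2.3333)) / 5 = 41.3333/5 = 8.2667
  S = [[7.5, 4.2],
 [4.2, 8.2667]].

Step 3 — invert S. det(S) = 7.5·8.2667 - (4.2)² = 44.36.
  S^{-1} = (1/det) · [[d, -b], [-b, a]] = [[0.1864, -0.0947],
 [-0.0947, 0.1691]].

Step 4 — quadratic form (x̄ - mu_0)^T · S^{-1} · (x̄ - mu_0):
  S^{-1} · (x̄ - mu_0) = (0.807, -0.3697),
  (x̄ - mu_0)^T · [...] = (4.5)·(0.807) + (0.3333)·(-0.3697) = 3.5084.

Step 5 — scale by n: T² = 6 · 3.5084 = 21.0505.

T² ≈ 21.0505


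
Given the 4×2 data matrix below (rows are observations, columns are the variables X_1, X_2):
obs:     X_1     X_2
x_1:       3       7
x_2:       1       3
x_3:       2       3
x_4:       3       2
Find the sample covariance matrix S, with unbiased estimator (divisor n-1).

Step 1 — column means:
  mean(X_1) = (3 + 1 + 2 + 3) / 4 = 9/4 = 2.25
  mean(X_2) = (7 + 3 + 3 + 2) / 4 = 15/4 = 3.75

Step 2 — sample covariance S[i,j] = (1/(n-1)) · Σ_k (x_{k,i} - mean_i) · (x_{k,j} - mean_j), with n-1 = 3.
  S[X_1,X_1] = ((0.75)·(0.75) + (-1.25)·(-1.25) + (-0.25)·(-0.25) + (0.75)·(0.75)) / 3 = 2.75/3 = 0.9167
  S[X_1,X_2] = ((0.75)·(3.25) + (-1.25)·(-0.75) + (-0.25)·(-0.75) + (0.75)·(-1.75)) / 3 = 2.25/3 = 0.75
  S[X_2,X_2] = ((3.25)·(3.25) + (-0.75)·(-0.75) + (-0.75)·(-0.75) + (-1.75)·(-1.75)) / 3 = 14.75/3 = 4.9167

S is symmetric (S[j,i] = S[i,j]). Assembling:

S = [[0.9167, 0.75],
 [0.75, 4.9167]]


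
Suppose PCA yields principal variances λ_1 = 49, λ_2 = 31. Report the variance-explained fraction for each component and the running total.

Step 1 — total variance = trace(Sigma) = Σ λ_i = 49 + 31 = 80.

Step 2 — fraction explained by component i = λ_i / Σ λ:
  PC1: 49/80 = 0.6125
  PC2: 31/80 = 0.3875

Step 3 — cumulative fraction after k components = (λ_1 + ... + λ_k) / Σ λ:
  k = 1: 49/80 = 0.6125
  k = 2: (49 + 31)/80 = 80/80 = 1

Summary (fraction, with percent):

explained: PC1 0.6125 (61.25%), PC2 0.3875 (38.75%);  cumulative: 0.6125, 1


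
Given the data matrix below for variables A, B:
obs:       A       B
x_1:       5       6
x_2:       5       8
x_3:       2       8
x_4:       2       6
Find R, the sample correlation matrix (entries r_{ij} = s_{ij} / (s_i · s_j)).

Step 1 — column means:
  mean(A) = (5 + 5 + 2 + 2) / 4 = 14/4 = 3.5
  mean(B) = (6 + 8 + 8 + 6) / 4 = 28/4 = 7

Step 2 — sample variances and covariances s[i,j] = (1/(n-1)) · Σ_k (x_{k,i} - mean_i) · (x_{k,j} - mean_j), with n-1 = 3:
  s[A,A] = ((1.5)·(1.5) + (1.5)·(1.5) + (-1.5)·(-1.5) + (-1.5)·(-1.5)) / 3 = 9/3 = 3
  s[A,B] = ((1.5)·(-1) + (1.5)·(1) + (-1.5)·(1) + (-1.5)·(-1)) / 3 = 0/3 = 0
  s[B,B] = ((-1)·(-1) + (1)·(1) + (1)·(1) + (-1)·(-1)) / 3 = 4/3 = 1.3333
  Sample standard deviations s_i = √(s[i,i]):
  s(A) = √(3) = 1.7321
  s(B) = √(1.3333) = 1.1547

Step 3 — r_{ij} = s_{ij} / (s_i · s_j):
  r[A,A] = 1 (diagonal).
  r[A,B] = 0 / (1.7321 · 1.1547) = 0 / 2 = 0
  r[B,B] = 1 (diagonal).

R is symmetric with unit diagonal. Assembling:

R = [[1, 0],
 [0, 1]]


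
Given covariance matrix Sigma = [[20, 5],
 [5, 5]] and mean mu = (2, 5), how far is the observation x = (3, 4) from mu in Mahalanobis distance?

Step 1 — centre the observation: (x - mu) = (1, -1).

Step 2 — invert Sigma. det(Sigma) = 20·5 - (5)² = 75.
  Sigma^{-1} = (1/det) · [[d, -b], [-b, a]] = [[0.0667, -0.0667],
 [-0.0667, 0.2667]].

Step 3 — form the quadratic (x - mu)^T · Sigma^{-1} · (x - mu):
  Sigma^{-1} · (x - mu) = (0.1333, -0.3333).
  (x - mu)^T · [Sigma^{-1} · (x - mu)] = (1)·(0.1333) + (-1)·(-0.3333) = 0.4667.

Step 4 — take square root: d = √(0.4667) ≈ 0.6831.

d(x, mu) = √(0.4667) ≈ 0.6831


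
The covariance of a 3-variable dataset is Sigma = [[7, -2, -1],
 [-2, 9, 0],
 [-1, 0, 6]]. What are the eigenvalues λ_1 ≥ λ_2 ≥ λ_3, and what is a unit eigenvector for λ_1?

Step 1 — characteristic polynomial p(λ) = det(λI - Sigma) = λ³ - tr·λ² + c_1·λ - det, where tr = trace, c_1 = sum of the principal 2×2 minors, det = det(Sigma):
  tr = 7 + 9 + 6 = 22,
  c_1 = (7·9 - (-2)²) + (7·6 - (-1)²) + (9·6 - (0)²) = 59 + 41 + 54 = 154,
  det = 7·(9·6 - (0)²) - (-2)·((-2)·6 - (0)·(-1)) + (-1)·((-2)·(0) - 9·(-1)) = 7·(54) - (-2)·(-12) + (-1)·(9) = 345.
  So p(λ) = λ³ - 22λ² + 154λ - 345.
Step 2 — look for an integer root (rational root theorem: any rational root is an integer divisor of 345). Testing λ = 5:
  p(5) = 125 - 550 + 770 - 345 = 0  ✓
  Dividing out (λ - 5): p(λ) = (λ - 5)(λ² - 17λ + 69).
Step 3 — remaining eigenvalues from the quadratic λ² - 17λ + 69 = 0:
  Δ = 17² - 4·69 = 289 - 276 = 13,  λ = (17 ± √13)/2 = (17 ± 3.6056)/2 ≈ 10.3028 or 6.6972.
  Sorted: λ_1 = 10.3028,  λ_2 = 6.6972,  λ_3 = 5  (check: sum = 22 = tr ✓).

Step 4 — unit eigenvector for λ_1 ≈ 10.3028: v spans the null space of (Sigma - λ_1 I), whose rows are
  r_1 = (-3.3028, -2, -1),  r_2 = (-2, -1.3028, 0),  r_3 = (-1, 0, -4.3028).
  v is orthogonal to every row, so take v ∝ r_1 × r_2 = ((-2)·(0) - (-1)·(-1.3028), (-1)·(-2) - (-3.3028)·(0), (-3.3028)·(-1.3028) - (-2)·(-2)) ≈ (-1.3028, 2, 0.3028).
  Rescale (multiply by -1 so the first nonzero entry is positive): u = (1.3028, -2, -0.3028).
  ||u|| = √((1.3028)² + (-2)² + (-0.3028)²) = √(5.7889) ≈ 2.406,  v_1 = u/||u|| ≈ (0.5415, -0.8313, -0.1258) (||v_1|| = 1).

λ_1 = 10.3028,  λ_2 = 6.6972,  λ_3 = 5;  v_1 ≈ (0.5415, -0.8313, -0.1258)


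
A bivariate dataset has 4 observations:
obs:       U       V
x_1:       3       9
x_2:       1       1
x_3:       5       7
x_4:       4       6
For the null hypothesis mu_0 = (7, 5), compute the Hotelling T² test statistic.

Step 1 — sample mean vector:
  mean(U) = (3 + 1 + 5 + 4) / 4 = 13/4 = 3.25
  mean(V) = (9 + 1 + 7 + 6) / 4 = 23/4 = 5.75
  x̄ = (3.25, 5.75),  deviation x̄ - mu_0 = (3.25, 5.75) - (7, 5) = (-3.75, 0.75).

Step 2 — sample covariance matrix, S[i,j] = (1/(n-1)) · Σ_k (x_{k,i} - mean_i) · (x_{k,j} - mean_j), divisor n-1 = 3:
  S[U,U] = ((-0.25)·(-0.25) + (-2.25)·(-2.25) + (1.75)·(1.75) + (0.75)·(0.75)) / 3 = 8.75/3 = 2.9167
  S[U,V] = ((-0.25)·(3.25) + (-2.25)·(-4.75) + (1.75)·(1.25) + (0.75)·(0.25)) / 3 = 12.25/3 = 4.0833
  S[V,V] = ((3.25)·(3.25) + (-4.75)·(-4.75) + (1.25)·(1.25) + (0.25)·(0.25)) / 3 = 34.75/3 = 11.5833
  S = [[2.9167, 4.0833],
 [4.0833, 11.5833]].

Step 3 — invert S. det(S) = 2.9167·11.5833 - (4.0833)² = 17.1111.
  S^{-1} = (1/det) · [[d, -b], [-b, a]] = [[0.6769, -0.2386],
 [-0.2386, 0.1705]].

Step 4 — quadratic form (x̄ - mu_0)^T · S^{-1} · (x̄ - mu_0):
  S^{-1} · (x̄ - mu_0) = (-2.7175, 1.0227),
  (x̄ - mu_0)^T · [...] = (-3.75)·(-2.7175) + (0.75)·(1.0227) = 10.9578.

Step 5 — scale by n: T² = 4 · 10.9578 = 43.8312.

T² ≈ 43.8312


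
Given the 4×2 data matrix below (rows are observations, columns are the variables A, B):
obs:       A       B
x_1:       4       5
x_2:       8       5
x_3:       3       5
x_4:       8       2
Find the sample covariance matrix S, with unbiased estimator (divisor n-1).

Step 1 — column means:
  mean(A) = (4 + 8 + 3 + 8) / 4 = 23/4 = 5.75
  mean(B) = (5 + 5 + 5 + 2) / 4 = 17/4 = 4.25

Step 2 — sample covariance S[i,j] = (1/(n-1)) · Σ_k (x_{k,i} - mean_i) · (x_{k,j} - mean_j), with n-1 = 3.
  S[A,A] = ((-1.75)·(-1.75) + (2.25)·(2.25) + (-2.75)·(-2.75) + (2.25)·(2.25)) / 3 = 20.75/3 = 6.9167
  S[A,B] = ((-1.75)·(0.75) + (2.25)·(0.75) + (-2.75)·(0.75) + (2.25)·(-2.25)) / 3 = -6.75/3 = -2.25
  S[B,B] = ((0.75)·(0.75) + (0.75)·(0.75) + (0.75)·(0.75) + (-2.25)·(-2.25)) / 3 = 6.75/3 = 2.25

S is symmetric (S[j,i] = S[i,j]). Assembling:

S = [[6.9167, -2.25],
 [-2.25, 2.25]]


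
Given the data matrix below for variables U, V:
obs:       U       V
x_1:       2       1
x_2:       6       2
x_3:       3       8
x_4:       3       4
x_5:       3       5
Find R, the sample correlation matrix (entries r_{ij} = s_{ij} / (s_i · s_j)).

Step 1 — column means:
  mean(U) = (2 + 6 + 3 + 3 + 3) / 5 = 17/5 = 3.4
  mean(V) = (1 + 2 + 8 + 4 + 5) / 5 = 20/5 = 4

Step 2 — sample variances and covariances s[i,j] = (1/(n-1)) · Σ_k (x_{k,i} - mean_i) · (x_{k,j} - mean_j), with n-1 = 4:
  s[U,U] = ((-1.4)·(-1.4) + (2.6)·(2.6) + (-0.4)·(-0.4) + (-0.4)·(-0.4) + (-0.4)·(-0.4)) / 4 = 9.2/4 = 2.3
  s[U,V] = ((-1.4)·(-3) + (2.6)·(-2) + (-0.4)·(4) + (-0.4)·(0) + (-0.4)·(1)) / 4 = -3/4 = -0.75
  s[V,V] = ((-3)·(-3) + (-2)·(-2) + (4)·(4) + (0)·(0) + (1)·(1)) / 4 = 30/4 = 7.5
  Sample standard deviations s_i = √(s[i,i]):
  s(U) = √(2.3) = 1.5166
  s(V) = √(7.5) = 2.7386

Step 3 — r_{ij} = s_{ij} / (s_i · s_j):
  r[U,U] = 1 (diagonal).
  r[U,V] = -0.75 / (1.5166 · 2.7386) = -0.75 / 4.1533 = -0.1806
  r[V,V] = 1 (diagonal).

R is symmetric with unit diagonal. Assembling:

R = [[1, -0.1806],
 [-0.1806, 1]]


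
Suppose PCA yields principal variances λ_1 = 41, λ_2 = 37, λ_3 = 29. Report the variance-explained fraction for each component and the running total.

Step 1 — total variance = trace(Sigma) = Σ λ_i = 41 + 37 + 29 = 107.

Step 2 — fraction explained by component i = λ_i / Σ λ:
  PC1: 41/107 = 0.3832
  PC2: 37/107 = 0.3458
  PC3: 29/107 = 0.271

Step 3 — cumulative fraction after k components = (λ_1 + ... + λ_k) / Σ λ:
  k = 1: 41/107 = 0.3832
  k = 2: (41 + 37)/107 = 78/107 = 0.729
  k = 3: (41 + 37 + 29)/107 = 107/107 = 1

Summary (fraction, with percent):

explained: PC1 0.3832 (38.32%), PC2 0.3458 (34.58%), PC3 0.271 (27.1%);  cumulative: 0.3832, 0.729, 1


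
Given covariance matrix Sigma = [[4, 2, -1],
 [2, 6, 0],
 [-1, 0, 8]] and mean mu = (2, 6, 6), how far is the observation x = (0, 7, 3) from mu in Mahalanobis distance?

Step 1 — centre the observation: (x - mu) = (-2, 1, -3).

Step 2 — invert Sigma (cofactor / det for 3×3, or solve directly):
  Sigma^{-1} = [[0.3117, -0.1039, 0.039],
 [-0.1039, 0.2013, -0.013],
 [0.039, -0.013, 0.1299]].

Step 3 — form the quadratic (x - mu)^T · Sigma^{-1} · (x - mu):
  Sigma^{-1} · (x - mu) = (-0.8442, 0.4481, -0.4805).
  (x - mu)^T · [Sigma^{-1} · (x - mu)] = (-2)·(-0.8442) + (1)·(0.4481) + (-3)·(-0.4805) = 3.5779.

Step 4 — take square root: d = √(3.5779) ≈ 1.8915.

d(x, mu) = √(3.5779) ≈ 1.8915


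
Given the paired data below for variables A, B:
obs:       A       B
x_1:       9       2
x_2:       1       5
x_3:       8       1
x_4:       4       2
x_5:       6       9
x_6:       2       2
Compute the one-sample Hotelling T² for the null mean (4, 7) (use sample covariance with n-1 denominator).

Step 1 — sample mean vector:
  mean(A) = (9 + 1 + 8 + 4 + 6 + 2) / 6 = 30/6 = 5
  mean(B) = (2 + 5 + 1 + 2 + 9 + 2) / 6 = 21/6 = 3.5
  x̄ = (5, 3.5),  deviation x̄ - mu_0 = (5, 3.5) - (4, 7) = (1, -3.5).

Step 2 — sample covariance matrix, S[i,j] = (1/(n-1)) · Σ_k (x_{k,i} - mean_i) · (x_{k,j} - mean_j), divisor n-1 = 5:
  S[A,A] = ((4)·(4) + (-4)·(-4) + (3)·(3) + (-1)·(-1) + (1)·(1) + (-3)·(-3)) / 5 = 52/5 = 10.4
  S[A,B] = ((4)·(-1.5) + (-4)·(1.5) + (3)·(-2.5) + (-1)·(-1.5) + (1)·(5.5) + (-3)·(-1.5)) / 5 = -8/5 = -1.6
  S[B,B] = ((-1.5)·(-1.5) + (1.5)·(1.5) + (-2.5)·(-2.5) + (-1.5)·(-1.5) + (5.5)·(5.5) + (-1.5)·(-1.5)) / 5 = 45.5/5 = 9.1
  S = [[10.4, -1.6],
 [-1.6, 9.1]].

Step 3 — invert S. det(S) = 10.4·9.1 - (-1.6)² = 92.08.
  S^{-1} = (1/det) · [[d, -b], [-b, a]] = [[0.0988, 0.0174],
 [0.0174, 0.1129]].

Step 4 — quadratic form (x̄ - mu_0)^T · S^{-1} · (x̄ - mu_0):
  S^{-1} · (x̄ - mu_0) = (0.038, -0.3779),
  (x̄ - mu_0)^T · [...] = (1)·(0.038) + (-3.5)·(-0.3779) = 1.3608.

Step 5 — scale by n: T² = 6 · 1.3608 = 8.1646.

T² ≈ 8.1646


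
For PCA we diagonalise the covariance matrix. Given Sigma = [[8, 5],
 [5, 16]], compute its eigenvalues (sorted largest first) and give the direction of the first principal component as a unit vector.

Step 1 — characteristic polynomial of 2×2 Sigma:
  det(Sigma - λI) = λ² - trace · λ + det = 0.
  trace = 8 + 16 = 24, det = 8·16 - (5)² = 103.
Step 2 — discriminant:
  Δ = trace² - 4·det = 576 - 412 = 164.
Step 3 — eigenvalues:
  λ = (trace ± √Δ)/2 = (24 ± 12.8062)/2,
  λ_1 = 18.4031,  λ_2 = 5.5969.

Step 4 — unit eigenvector for λ_1: solve (Sigma - λ_1 I)v = 0. First row:
  (8 - 18.4031)·v_x + (5)·v_y = 0, i.e. (-10.4031)·v_x + (5)·v_y = 0,
  so v ∝ (b, λ_1 - a) = (5, 10.4031) = u.
  ||u|| = √((5)² + (10.4031)²) = √(133.225) ≈ 11.5423,
  v_1 = u/||u|| ≈ (0.4332, 0.9013) (||v_1|| = 1).

λ_1 = 18.4031,  λ_2 = 5.5969;  v_1 ≈ (0.4332, 0.9013)


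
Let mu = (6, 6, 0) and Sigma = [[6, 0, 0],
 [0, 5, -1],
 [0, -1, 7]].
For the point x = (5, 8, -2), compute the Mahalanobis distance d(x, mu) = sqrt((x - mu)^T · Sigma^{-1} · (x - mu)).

Step 1 — centre the observation: (x - mu) = (-1, 2, -2).

Step 2 — invert Sigma (cofactor / det for 3×3, or solve directly):
  Sigma^{-1} = [[0.1667, 0, 0],
 [0, 0.2059, 0.0294],
 [0, 0.0294, 0.1471]].

Step 3 — form the quadratic (x - mu)^T · Sigma^{-1} · (x - mu):
  Sigma^{-1} · (x - mu) = (-0.1667, 0.3529, -0.2353).
  (x - mu)^T · [Sigma^{-1} · (x - mu)] = (-1)·(-0.1667) + (2)·(0.3529) + (-2)·(-0.2353) = 1.3431.

Step 4 — take square root: d = √(1.3431) ≈ 1.1589.

d(x, mu) = √(1.3431) ≈ 1.1589


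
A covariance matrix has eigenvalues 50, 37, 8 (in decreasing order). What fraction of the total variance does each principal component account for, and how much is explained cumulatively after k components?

Step 1 — total variance = trace(Sigma) = Σ λ_i = 50 + 37 + 8 = 95.

Step 2 — fraction explained by component i = λ_i / Σ λ:
  PC1: 50/95 = 0.5263
  PC2: 37/95 = 0.3895
  PC3: 8/95 = 0.0842

Step 3 — cumulative fraction after k components = (λ_1 + ... + λ_k) / Σ λ:
  k = 1: 50/95 = 0.5263
  k = 2: (50 + 37)/95 = 87/95 = 0.9158
  k = 3: (50 + 37 + 8)/95 = 95/95 = 1

Summary (fraction, with percent):

explained: PC1 0.5263 (52.63%), PC2 0.3895 (38.95%), PC3 0.0842 (8.42%);  cumulative: 0.5263, 0.9158, 1


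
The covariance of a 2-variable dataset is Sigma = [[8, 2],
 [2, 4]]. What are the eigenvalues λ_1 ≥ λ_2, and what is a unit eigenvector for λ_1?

Step 1 — characteristic polynomial of 2×2 Sigma:
  det(Sigma - λI) = λ² - trace · λ + det = 0.
  trace = 8 + 4 = 12, det = 8·4 - (2)² = 28.
Step 2 — discriminant:
  Δ = trace² - 4·det = 144 - 112 = 32.
Step 3 — eigenvalues:
  λ = (trace ± √Δ)/2 = (12 ± 5.6569)/2,
  λ_1 = 8.8284,  λ_2 = 3.1716.

Step 4 — unit eigenvector for λ_1: solve (Sigma - λ_1 I)v = 0. First row:
  (8 - 8.8284)·v_x + (2)·v_y = 0, i.e. (-0.8284)·v_x + (2)·v_y = 0,
  so v ∝ (b, λ_1 - a) = (2, 0.8284) = u.
  ||u|| = √((2)² + (0.8284)²) = √(4.6863) ≈ 2.1648,
  v_1 = u/||u|| ≈ (0.9239, 0.3827) (||v_1|| = 1).

λ_1 = 8.8284,  λ_2 = 3.1716;  v_1 ≈ (0.9239, 0.3827)


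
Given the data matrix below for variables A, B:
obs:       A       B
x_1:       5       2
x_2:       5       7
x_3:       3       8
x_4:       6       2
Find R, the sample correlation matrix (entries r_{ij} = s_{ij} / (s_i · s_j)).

Step 1 — column means:
  mean(A) = (5 + 5 + 3 + 6) / 4 = 19/4 = 4.75
  mean(B) = (2 + 7 + 8 + 2) / 4 = 19/4 = 4.75

Step 2 — sample variances and covariances s[i,j] = (1/(n-1)) · Σ_k (x_{k,i} - mean_i) · (x_{k,j} - mean_j), with n-1 = 3:
  s[A,A] = ((0.25)·(0.25) + (0.25)·(0.25) + (-1.75)·(-1.75) + (1.25)·(1.25)) / 3 = 4.75/3 = 1.5833
  s[A,B] = ((0.25)·(-2.75) + (0.25)·(2.25) + (-1.75)·(3.25) + (1.25)·(-2.75)) / 3 = -9.25/3 = -3.0833
  s[B,B] = ((-2.75)·(-2.75) + (2.25)·(2.25) + (3.25)·(3.25) + (-2.75)·(-2.75)) / 3 = 30.75/3 = 10.25
  Sample standard deviations s_i = √(s[i,i]):
  s(A) = √(1.5833) = 1.2583
  s(B) = √(10.25) = 3.2016

Step 3 — r_{ij} = s_{ij} / (s_i · s_j):
  r[A,A] = 1 (diagonal).
  r[A,B] = -3.0833 / (1.2583 · 3.2016) = -3.0833 / 4.0285 = -0.7654
  r[B,B] = 1 (diagonal).

R is symmetric with unit diagonal. Assembling:

R = [[1, -0.7654],
 [-0.7654, 1]]


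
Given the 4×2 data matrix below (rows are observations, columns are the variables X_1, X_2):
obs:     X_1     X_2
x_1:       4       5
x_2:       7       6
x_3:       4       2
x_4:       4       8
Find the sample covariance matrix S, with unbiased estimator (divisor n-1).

Step 1 — column means:
  mean(X_1) = (4 + 7 + 4 + 4) / 4 = 19/4 = 4.75
  mean(X_2) = (5 + 6 + 2 + 8) / 4 = 21/4 = 5.25

Step 2 — sample covariance S[i,j] = (1/(n-1)) · Σ_k (x_{k,i} - mean_i) · (x_{k,j} - mean_j), with n-1 = 3.
  S[X_1,X_1] = ((-0.75)·(-0.75) + (2.25)·(2.25) + (-0.75)·(-0.75) + (-0.75)·(-0.75)) / 3 = 6.75/3 = 2.25
  S[X_1,X_2] = ((-0.75)·(-0.25) + (2.25)·(0.75) + (-0.75)·(-3.25) + (-0.75)·(2.75)) / 3 = 2.25/3 = 0.75
  S[X_2,X_2] = ((-0.25)·(-0.25) + (0.75)·(0.75) + (-3.25)·(-3.25) + (2.75)·(2.75)) / 3 = 18.75/3 = 6.25

S is symmetric (S[j,i] = S[i,j]). Assembling:

S = [[2.25, 0.75],
 [0.75, 6.25]]
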